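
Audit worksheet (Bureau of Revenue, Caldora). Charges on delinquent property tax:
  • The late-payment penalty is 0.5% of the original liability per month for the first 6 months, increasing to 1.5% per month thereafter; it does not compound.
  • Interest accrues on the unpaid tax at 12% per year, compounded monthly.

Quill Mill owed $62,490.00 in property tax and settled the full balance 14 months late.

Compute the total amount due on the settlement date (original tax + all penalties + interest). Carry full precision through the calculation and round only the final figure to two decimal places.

Penalty, months 1–6: 6 × 0.5% × $62,490.00 = $1,874.70
Penalty, months 7–14: 8 × 1.5% × $62,490.00 = $7,498.80
Interest (12%/yr ÷ 12 = 1%/month): $62,490.00 × ((1 + 0.01)^14 − 1) = $9,340.6436…
Total = $62,490.00 + $9,373.5000 + $9,340.6436… = $81,204.14

$81,204.14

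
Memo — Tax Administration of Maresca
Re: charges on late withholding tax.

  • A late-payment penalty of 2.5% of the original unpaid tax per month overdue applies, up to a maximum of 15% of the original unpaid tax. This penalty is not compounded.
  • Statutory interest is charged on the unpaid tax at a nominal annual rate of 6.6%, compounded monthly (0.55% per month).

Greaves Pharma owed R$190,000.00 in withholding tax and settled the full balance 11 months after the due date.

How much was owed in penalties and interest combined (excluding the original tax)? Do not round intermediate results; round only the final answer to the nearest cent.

R$40,316.39

Penalty (uncapped): 11 × 2.5% × R$190,000.00 = R$52,250.00; cap = 15% × R$190,000.00 = R$28,500.00 → penalty = R$28,500.00
Interest: R$190,000.00 × ((1 + 0.0055)^11 − 1) = R$190,000.00 × 0.0621915… = R$11,816.3862…
Penalties + interest = R$28,500.0000 + R$11,816.3862… = R$40,316.39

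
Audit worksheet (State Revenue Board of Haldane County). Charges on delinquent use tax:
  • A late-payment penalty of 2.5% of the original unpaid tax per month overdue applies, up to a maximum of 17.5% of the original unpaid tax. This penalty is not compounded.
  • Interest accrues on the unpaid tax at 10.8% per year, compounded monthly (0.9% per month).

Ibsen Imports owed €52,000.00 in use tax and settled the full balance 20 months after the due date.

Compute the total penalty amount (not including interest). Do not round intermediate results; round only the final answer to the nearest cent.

Penalty (uncapped): 20 × 2.5% × €52,000.00 = €26,000.00; cap = 17.5% × €52,000.00 = €9,100.00 → penalty = €9,100.00

€9,100.00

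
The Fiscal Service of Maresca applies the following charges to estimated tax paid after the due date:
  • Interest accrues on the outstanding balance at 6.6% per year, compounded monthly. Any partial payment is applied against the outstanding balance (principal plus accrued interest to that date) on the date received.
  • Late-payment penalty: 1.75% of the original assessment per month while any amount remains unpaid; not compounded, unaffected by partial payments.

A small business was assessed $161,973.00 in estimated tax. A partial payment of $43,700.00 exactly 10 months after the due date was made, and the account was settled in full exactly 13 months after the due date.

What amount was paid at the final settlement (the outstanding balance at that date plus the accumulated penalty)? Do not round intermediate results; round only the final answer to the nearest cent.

$166,367.89

Monthly rate = 6.6% ÷ 12 = 0.55%
Balance at month 10: $161,973.0000 × (1 + 0.0055)^10 = $171,105.2659…
After $43,700.00 payment: $171,105.2659… − $43,700.00 = $127,405.2659…
Balance at month 13: $127,405.2659… × (1 + 0.0055)^3 = $129,519.0360…
Penalty: 13 × 1.75% × $161,973.00 = $36,848.86…
Final settlement = outstanding balance + penalty = $129,519.0360… + $36,848.86… = $166,367.89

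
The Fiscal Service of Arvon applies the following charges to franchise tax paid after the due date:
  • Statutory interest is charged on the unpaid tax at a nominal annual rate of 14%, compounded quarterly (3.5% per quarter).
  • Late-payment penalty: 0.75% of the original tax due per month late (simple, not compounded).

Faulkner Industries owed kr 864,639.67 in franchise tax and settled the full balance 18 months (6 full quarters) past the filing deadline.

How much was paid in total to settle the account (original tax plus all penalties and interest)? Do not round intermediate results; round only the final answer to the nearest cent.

kr 1,179,589.28

Late-payment penalty = 0.75% × kr 864,639.67 × 18 mo = kr 116,726.36…
Interest: kr 864,639.67 × ((1 + 0.035)^6 − 1) = kr 864,639.67 × 0.2292553… = kr 198,223.2497…
Total = kr 864,639.67 + kr 116,726.3555… + kr 198,223.2497… = kr 1,179,589.28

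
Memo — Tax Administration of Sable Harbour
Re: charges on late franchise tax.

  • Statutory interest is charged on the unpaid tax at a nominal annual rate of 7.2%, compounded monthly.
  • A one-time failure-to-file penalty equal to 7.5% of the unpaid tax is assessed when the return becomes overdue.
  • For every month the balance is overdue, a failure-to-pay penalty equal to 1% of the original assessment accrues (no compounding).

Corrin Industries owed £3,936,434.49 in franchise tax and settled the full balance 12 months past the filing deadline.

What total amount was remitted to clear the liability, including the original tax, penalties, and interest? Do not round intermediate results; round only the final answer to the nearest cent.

£4,997,005.08

Failure-to-file penalty: 7.5% × £3,936,434.49 = £295,232.59…
Failure-to-pay penalty = 1% × £3,936,434.49 × 12 mo = £472,372.14…
Interest (7.2%/yr ÷ 12 = 0.6%/month): £3,936,434.49 × ((1 + 0.006)^12 − 1) = £292,965.8607…
Total = £3,936,434.49 + £767,604.7256… + £292,965.8607… = £4,997,005.08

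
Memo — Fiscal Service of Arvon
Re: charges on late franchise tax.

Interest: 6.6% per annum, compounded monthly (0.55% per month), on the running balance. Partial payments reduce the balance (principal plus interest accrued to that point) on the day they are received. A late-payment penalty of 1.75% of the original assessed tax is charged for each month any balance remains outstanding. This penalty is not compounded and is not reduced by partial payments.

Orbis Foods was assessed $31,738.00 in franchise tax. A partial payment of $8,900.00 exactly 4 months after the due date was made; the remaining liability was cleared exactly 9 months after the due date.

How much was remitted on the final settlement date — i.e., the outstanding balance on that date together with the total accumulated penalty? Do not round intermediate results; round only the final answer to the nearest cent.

Balance at month 4: $31,738.0000 × (1 + 0.0055)^4 = $32,442.0176…
After $8,900.00 payment: $32,442.0176… − $8,900.00 = $23,542.0176…
Balance at month 9: $23,542.0176… × (1 + 0.0055)^5 = $24,196.5838…
Penalty: 9 × 1.75% × $31,738.00 = $4,998.74…
Final settlement = outstanding balance + penalty = $24,196.5838… + $4,998.74… = $29,195.32

$29,195.32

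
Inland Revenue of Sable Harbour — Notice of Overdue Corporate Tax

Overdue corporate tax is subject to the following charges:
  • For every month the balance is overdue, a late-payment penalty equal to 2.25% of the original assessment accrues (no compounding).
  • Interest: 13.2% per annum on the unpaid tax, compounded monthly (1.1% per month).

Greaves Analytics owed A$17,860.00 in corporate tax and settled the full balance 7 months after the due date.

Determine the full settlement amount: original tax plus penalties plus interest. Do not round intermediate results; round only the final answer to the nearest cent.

Late-payment penalty = 2.25% × A$17,860.00 × 7 mo = A$2,812.95
Interest: A$17,860.00 × ((1 + 0.011)^7 − 1) = A$17,860.00 × 0.0795881… = A$1,421.4435…
Total = A$17,860.00 + A$2,812.9500 + A$1,421.4435… = A$22,094.39

A$22,094.39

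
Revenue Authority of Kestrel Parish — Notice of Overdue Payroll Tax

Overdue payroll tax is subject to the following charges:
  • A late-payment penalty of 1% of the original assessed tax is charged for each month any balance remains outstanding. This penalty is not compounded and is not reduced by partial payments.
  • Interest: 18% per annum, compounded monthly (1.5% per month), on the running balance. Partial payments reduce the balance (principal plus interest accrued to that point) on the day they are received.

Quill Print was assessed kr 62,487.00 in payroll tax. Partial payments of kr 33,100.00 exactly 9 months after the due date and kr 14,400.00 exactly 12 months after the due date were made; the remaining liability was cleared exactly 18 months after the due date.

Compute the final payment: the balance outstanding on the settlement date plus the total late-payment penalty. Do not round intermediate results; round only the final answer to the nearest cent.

kr 39,347.66

Balance at month 9: kr 62,487.0000 × (1 + 0.015)^9 = kr 71,447.0094…
After kr 33,100.00 payment: kr 71,447.0094… − kr 33,100.00 = kr 38,347.0094…
Balance at month 12: kr 38,347.0094… × (1 + 0.015)^3 = kr 40,098.6385…
After kr 14,400.00 payment: kr 40,098.6385… − kr 14,400.00 = kr 25,698.6385…
Balance at month 18: kr 25,698.6385… × (1 + 0.015)^6 = kr 28,100.0031…
Penalty: 18 × 1% × kr 62,487.00 = kr 11,247.66
Final settlement = outstanding balance + penalty = kr 28,100.0031… + kr 11,247.66 = kr 39,347.66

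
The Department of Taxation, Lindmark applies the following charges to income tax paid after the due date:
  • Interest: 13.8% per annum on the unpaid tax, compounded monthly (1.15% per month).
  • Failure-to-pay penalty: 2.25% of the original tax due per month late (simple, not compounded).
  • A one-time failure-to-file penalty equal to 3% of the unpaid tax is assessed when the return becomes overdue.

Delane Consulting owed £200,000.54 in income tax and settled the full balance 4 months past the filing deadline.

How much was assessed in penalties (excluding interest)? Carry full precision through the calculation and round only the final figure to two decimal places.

Failure-to-file penalty: 3% × £200,000.54 = £6,000.02…
Failure-to-pay penalty = 2.25% × £200,000.54 × 4 mo = £18,000.05…
Total penalty = £6,000.02… + £18,000.05… = £24,000.06

£24,000.06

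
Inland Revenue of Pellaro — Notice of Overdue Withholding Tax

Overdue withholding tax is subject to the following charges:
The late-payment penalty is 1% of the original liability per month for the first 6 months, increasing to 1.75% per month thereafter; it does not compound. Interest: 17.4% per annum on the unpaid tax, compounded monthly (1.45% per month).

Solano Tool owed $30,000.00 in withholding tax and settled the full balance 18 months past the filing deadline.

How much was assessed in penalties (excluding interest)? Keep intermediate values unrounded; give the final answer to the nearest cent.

$8,100.00

Penalty, months 1–6: 6 × 1% × $30,000.00 = $1,800.00
Penalty, months 7–18: 12 × 1.75% × $30,000.00 = $6,300.00
Total penalty = $1,800.00 + $6,300.00 = $8,100.00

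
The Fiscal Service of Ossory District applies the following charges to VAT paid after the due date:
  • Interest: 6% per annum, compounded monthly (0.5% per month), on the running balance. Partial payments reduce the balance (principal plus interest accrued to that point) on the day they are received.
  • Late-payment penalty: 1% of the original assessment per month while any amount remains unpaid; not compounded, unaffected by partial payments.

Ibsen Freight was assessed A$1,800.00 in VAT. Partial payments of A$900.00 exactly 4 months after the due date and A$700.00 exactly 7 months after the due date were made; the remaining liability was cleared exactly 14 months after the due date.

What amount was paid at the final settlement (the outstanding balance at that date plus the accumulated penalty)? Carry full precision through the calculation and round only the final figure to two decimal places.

A$511.28

Balance at month 4: A$1,800.0000 × (1 + 0.005)^4 = A$1,836.2709…
After A$900.00 payment: A$1,836.2709… − A$900.00 = A$936.2709…
Balance at month 7: A$936.2709… × (1 + 0.005)^3 = A$950.3853…
After A$700.00 payment: A$950.3853… − A$700.00 = A$250.3853…
Balance at month 14: A$250.3853… × (1 + 0.005)^7 = A$259.2813…
Penalty: 14 × 1% × A$1,800.00 = A$252.00
Final settlement = outstanding balance + penalty = A$259.2813… + A$252.00 = A$511.28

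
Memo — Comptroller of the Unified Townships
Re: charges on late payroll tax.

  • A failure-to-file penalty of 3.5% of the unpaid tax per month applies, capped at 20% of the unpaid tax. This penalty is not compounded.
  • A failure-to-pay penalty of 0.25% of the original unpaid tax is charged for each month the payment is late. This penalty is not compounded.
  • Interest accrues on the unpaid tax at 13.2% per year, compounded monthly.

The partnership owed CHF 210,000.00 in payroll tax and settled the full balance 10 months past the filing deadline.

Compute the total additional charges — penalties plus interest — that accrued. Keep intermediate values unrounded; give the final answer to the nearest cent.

Failure-to-file: 10 × 3.5% × CHF 210,000.00 = CHF 73,500.00, capped at 20% × CHF 210,000.00 = CHF 42,000.00
Failure-to-pay penalty = 0.25% × CHF 210,000.00 × 10 mo = CHF 5,250.00
Interest (13.2%/yr ÷ 12 = 1.1%/month): CHF 210,000.00 × ((1 + 0.011)^10 − 1) = CHF 24,277.6455…
Penalties + interest = CHF 47,250.0000 + CHF 24,277.6455… = CHF 71,527.65

CHF 71,527.65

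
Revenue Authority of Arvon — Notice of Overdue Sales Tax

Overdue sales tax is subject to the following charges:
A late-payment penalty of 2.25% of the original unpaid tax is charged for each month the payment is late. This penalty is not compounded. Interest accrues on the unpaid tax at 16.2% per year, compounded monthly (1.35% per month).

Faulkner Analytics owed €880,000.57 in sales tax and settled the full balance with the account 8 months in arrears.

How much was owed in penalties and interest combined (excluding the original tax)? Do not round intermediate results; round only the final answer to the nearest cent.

Late-payment penalty = 2.25% × €880,000.57 × 8 mo = €158,400.10…
Interest: €880,000.57 × ((1 + 0.0135)^8 − 1) = €880,000.57 × 0.1132431… = €99,654.0201…
Penalties + interest = €158,400.1026 + €99,654.0201… = €258,054.12

€258,054.12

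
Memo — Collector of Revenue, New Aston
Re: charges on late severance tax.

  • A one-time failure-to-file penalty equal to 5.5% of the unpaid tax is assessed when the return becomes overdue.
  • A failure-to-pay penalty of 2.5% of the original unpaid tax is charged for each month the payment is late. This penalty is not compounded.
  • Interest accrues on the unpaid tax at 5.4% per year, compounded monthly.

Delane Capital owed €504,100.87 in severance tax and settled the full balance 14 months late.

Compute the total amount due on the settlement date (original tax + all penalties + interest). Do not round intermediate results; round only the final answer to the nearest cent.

€740,965.94

Failure-to-file penalty: 5.5% × €504,100.87 = €27,725.55…
Failure-to-pay penalty = 2.5% × €504,100.87 × 14 mo = €176,435.30…
Interest (5.4%/yr ÷ 12 = 0.45%/month): €504,100.87 × ((1 + 0.0045)^14 − 1) = €32,704.2163…
Total = €504,100.87 + €204,160.8524… + €32,704.2163… = €740,965.94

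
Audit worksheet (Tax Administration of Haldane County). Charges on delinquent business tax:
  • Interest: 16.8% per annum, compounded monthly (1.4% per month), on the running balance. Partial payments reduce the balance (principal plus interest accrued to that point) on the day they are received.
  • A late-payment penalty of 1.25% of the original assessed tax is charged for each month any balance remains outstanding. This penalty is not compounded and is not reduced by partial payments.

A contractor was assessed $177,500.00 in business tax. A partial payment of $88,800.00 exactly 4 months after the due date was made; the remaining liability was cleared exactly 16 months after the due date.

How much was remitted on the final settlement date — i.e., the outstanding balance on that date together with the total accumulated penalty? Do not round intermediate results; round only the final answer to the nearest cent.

$152,297.94

Balance at month 4: $177,500.0000 × (1 + 0.014)^4 = $187,650.6951…
After $88,800.00 payment: $187,650.6951… − $88,800.00 = $98,850.6951…
Balance at month 16: $98,850.6951… × (1 + 0.014)^12 = $116,797.9411…
Penalty: 16 × 1.25% × $177,500.00 = $35,500.00
Final settlement = outstanding balance + penalty = $116,797.9411… + $35,500.00 = $152,297.94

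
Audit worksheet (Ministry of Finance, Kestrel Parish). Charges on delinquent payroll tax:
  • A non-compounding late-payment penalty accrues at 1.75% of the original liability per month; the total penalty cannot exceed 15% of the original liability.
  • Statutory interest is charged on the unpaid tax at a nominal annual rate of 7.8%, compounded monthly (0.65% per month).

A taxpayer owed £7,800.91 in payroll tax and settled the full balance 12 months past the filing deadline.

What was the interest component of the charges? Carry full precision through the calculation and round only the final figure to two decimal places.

Interest: £7,800.91 × ((1 + 0.0065)^12 − 1) = £7,800.91 × 0.0808498… = £630.7021…

£630.70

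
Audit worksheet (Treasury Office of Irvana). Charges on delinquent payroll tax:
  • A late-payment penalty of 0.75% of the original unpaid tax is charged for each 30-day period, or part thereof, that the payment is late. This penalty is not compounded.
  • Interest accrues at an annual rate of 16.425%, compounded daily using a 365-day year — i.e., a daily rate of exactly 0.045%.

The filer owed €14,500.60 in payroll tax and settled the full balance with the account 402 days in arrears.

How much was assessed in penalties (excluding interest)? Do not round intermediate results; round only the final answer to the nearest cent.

€1,522.56

Penalty periods: ⌈402/30⌉ = 14; penalty = 14 × 0.75% × €14,500.60 = €1,522.56…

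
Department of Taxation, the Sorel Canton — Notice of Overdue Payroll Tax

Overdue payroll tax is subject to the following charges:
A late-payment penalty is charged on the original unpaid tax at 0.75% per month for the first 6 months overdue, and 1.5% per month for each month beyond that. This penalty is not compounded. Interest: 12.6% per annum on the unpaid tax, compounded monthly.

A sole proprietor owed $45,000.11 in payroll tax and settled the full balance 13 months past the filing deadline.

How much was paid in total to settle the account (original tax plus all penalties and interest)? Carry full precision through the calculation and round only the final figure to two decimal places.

$58,294.92

Penalty, months 1–6: 6 × 0.75% × $45,000.11 = $2,025.00…
Penalty, months 7–13: 7 × 1.5% × $45,000.11 = $4,725.01…
Interest (12.6%/yr ÷ 12 = 1.05%/month): $45,000.11 × ((1 + 0.0105)^13 − 1) = $6,544.7907…
Total = $45,000.11 + $6,750.0165 + $6,544.7907… = $58,294.92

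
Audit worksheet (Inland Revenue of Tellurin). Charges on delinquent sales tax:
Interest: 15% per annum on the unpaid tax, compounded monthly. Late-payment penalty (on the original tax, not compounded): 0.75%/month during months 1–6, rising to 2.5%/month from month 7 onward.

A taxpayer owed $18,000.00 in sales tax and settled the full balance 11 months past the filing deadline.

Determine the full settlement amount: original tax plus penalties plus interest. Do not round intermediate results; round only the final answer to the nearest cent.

$23,695.64

Penalty, months 1–6: 6 × 0.75% × $18,000.00 = $810.00
Penalty, months 7–11: 5 × 2.5% × $18,000.00 = $2,250.00
Interest (15%/yr ÷ 12 = 1.25%/month): $18,000.00 × ((1 + 0.0125)^11 − 1) = $2,635.6359…
Total = $18,000.00 + $3,060.0000 + $2,635.6359… = $23,695.64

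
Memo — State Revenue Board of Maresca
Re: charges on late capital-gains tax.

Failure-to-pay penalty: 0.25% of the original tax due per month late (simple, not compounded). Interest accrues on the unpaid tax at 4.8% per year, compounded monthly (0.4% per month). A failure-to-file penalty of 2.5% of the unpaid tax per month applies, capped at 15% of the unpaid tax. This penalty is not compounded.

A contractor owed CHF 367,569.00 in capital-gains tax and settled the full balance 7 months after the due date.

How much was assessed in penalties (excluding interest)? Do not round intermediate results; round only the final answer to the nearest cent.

CHF 61,567.81

Failure-to-file: 7 × 2.5% × CHF 367,569.00 = CHF 64,324.58…, capped at 15% × CHF 367,569.00 = CHF 55,135.35
Failure-to-pay penalty: 7 × 0.25% × CHF 367,569.00 = CHF 6,432.46…
Total penalty = CHF 55,135.35 + CHF 6,432.46… = CHF 61,567.81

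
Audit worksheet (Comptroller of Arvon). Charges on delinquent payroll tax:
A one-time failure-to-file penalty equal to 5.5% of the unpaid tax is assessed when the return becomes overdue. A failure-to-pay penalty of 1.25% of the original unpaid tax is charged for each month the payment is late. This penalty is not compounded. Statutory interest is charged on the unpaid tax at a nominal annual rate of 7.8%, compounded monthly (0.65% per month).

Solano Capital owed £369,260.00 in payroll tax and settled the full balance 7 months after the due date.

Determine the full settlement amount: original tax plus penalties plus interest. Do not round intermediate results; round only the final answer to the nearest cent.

Failure-to-file penalty: 5.5% × £369,260.00 = £20,309.30
Failure-to-pay penalty = 1.25% × £369,260.00 × 7 mo = £32,310.25
Interest: £369,260.00 × ((1 + 0.0065)^7 − 1) = £369,260.00 × 0.0463969… = £17,132.5284…
Total = £369,260.00 + £52,619.5500 + £17,132.5284… = £439,012.08

£439,012.08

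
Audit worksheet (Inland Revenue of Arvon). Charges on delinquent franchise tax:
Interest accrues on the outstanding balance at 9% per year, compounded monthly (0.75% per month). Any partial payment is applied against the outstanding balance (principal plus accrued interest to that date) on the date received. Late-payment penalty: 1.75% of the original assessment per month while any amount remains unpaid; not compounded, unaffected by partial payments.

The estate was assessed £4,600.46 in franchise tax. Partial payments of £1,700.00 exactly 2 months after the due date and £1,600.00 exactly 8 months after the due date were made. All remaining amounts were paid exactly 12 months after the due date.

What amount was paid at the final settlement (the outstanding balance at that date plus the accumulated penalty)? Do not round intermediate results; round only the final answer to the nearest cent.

£2,517.68

Balance at month 2: £4,600.4600 × (1 + 0.0075)^2 = £4,669.7257…
After £1,700.00 payment: £4,669.7257… − £1,700.00 = £2,969.7257…
Balance at month 8: £2,969.7257… × (1 + 0.0075)^6 = £3,105.8942…
After £1,600.00 payment: £3,105.8942… − £1,600.00 = £1,505.8942…
Balance at month 12: £1,505.8942… × (1 + 0.0075)^4 = £1,551.5818…
Penalty: 12 × 1.75% × £4,600.46 = £966.10…
Final settlement = outstanding balance + penalty = £1,551.5818… + £966.10… = £2,517.68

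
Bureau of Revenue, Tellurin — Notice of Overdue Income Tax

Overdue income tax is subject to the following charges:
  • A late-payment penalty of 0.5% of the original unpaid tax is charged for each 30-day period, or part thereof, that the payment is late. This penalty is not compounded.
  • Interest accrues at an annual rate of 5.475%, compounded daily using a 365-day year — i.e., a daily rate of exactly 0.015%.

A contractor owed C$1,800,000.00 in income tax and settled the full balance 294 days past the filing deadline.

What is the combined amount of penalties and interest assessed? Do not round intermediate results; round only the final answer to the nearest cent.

C$171,150.12

Penalty periods: ⌈294/30⌉ = 10; penalty = 10 × 0.5% × C$1,800,000.00 = C$90,000.00
Interest: C$1,800,000.00 × ((1 + 0.00015)^294 − 1) = C$1,800,000.00 × 0.04508340… = C$81,150.1237…
Penalties + interest = C$90,000.0000 + C$81,150.1237… = C$171,150.12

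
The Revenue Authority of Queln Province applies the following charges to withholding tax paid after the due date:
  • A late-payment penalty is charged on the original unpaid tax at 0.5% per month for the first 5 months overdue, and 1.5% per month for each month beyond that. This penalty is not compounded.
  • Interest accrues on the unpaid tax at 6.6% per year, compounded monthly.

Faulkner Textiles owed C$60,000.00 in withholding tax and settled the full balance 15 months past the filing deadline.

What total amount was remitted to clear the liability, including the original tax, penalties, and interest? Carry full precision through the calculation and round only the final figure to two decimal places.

C$75,645.19

Penalty, months 1–5: 5 × 0.5% × C$60,000.00 = C$1,500.00
Penalty, months 6–15: 10 × 1.5% × C$60,000.00 = C$9,000.00
Interest (6.6%/yr ÷ 12 = 0.55%/month): C$60,000.00 × ((1 + 0.0055)^15 − 1) = C$5,145.1929…
Total = C$60,000.00 + C$10,500.0000 + C$5,145.1929… = C$75,645.19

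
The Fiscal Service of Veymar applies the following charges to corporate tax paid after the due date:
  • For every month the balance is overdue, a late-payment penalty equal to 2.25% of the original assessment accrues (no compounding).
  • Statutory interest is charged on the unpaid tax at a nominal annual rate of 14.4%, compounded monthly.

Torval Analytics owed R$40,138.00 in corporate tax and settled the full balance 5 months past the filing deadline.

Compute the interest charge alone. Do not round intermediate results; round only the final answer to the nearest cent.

Interest (14.4%/yr ÷ 12 = 1.2%/month): R$40,138.00 × ((1 + 0.012)^5 − 1) = R$2,466.7765…

R$2,466.78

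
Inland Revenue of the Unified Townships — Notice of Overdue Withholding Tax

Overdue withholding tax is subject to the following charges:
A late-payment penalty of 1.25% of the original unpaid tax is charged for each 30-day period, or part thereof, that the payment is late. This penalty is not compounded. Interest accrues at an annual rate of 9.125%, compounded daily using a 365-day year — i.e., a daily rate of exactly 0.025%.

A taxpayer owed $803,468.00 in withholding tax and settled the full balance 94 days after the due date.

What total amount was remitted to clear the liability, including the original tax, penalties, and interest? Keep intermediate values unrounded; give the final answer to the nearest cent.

Penalty periods: ⌈94/30⌉ = 4; penalty = 4 × 1.25% × $803,468.00 = $40,173.40
Interest: $803,468.00 × ((1 + 0.00025)^94 − 1) = $803,468.00 × 0.02377529… = $19,102.6878…
Total = $803,468.00 + $40,173.4000 + $19,102.6878… = $862,744.09

$862,744.09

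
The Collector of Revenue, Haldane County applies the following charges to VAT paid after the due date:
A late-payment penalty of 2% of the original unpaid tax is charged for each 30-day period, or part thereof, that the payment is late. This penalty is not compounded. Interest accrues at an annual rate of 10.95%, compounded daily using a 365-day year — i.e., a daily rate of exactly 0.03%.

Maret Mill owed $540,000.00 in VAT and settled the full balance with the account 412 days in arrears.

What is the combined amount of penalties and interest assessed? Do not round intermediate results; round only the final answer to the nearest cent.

$222,232.78

Penalty periods: ⌈412/30⌉ = 14; penalty = 14 × 2% × $540,000.00 = $151,200.00
Interest: $540,000.00 × ((1 + 0.0003)^412 − 1) = $540,000.00 × 0.13154218… = $71,032.7774…
Penalties + interest = $151,200.0000 + $71,032.7774… = $222,232.78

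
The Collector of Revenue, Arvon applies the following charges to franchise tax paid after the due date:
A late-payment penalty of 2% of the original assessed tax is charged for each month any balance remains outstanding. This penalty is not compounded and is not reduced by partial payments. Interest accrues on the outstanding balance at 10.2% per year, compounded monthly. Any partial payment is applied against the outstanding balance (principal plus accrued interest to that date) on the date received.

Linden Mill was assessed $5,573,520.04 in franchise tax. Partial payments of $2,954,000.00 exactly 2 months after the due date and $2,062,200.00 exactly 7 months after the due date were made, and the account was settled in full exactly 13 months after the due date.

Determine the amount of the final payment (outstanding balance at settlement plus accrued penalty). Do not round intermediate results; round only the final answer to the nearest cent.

$2,259,044.30

Monthly rate = 10.2% ÷ 12 = 0.85%
Balance at month 2: $5,573,520.0400 × (1 + 0.0085)^2 = $5,668,672.5675…
After $2,954,000.00 payment: $5,668,672.5675… − $2,954,000.00 = $2,714,672.5675…
Balance at month 7: $2,714,672.5675… × (1 + 0.0085)^5 = $2,832,024.2450…
After $2,062,200.00 payment: $2,832,024.2450… − $2,062,200.00 = $769,824.2450…
Balance at month 13: $769,824.2450… × (1 + 0.0085)^6 = $809,929.0944…
Penalty: 13 × 2% × $5,573,520.04 = $1,449,115.21…
Final settlement = outstanding balance + penalty = $809,929.0944… + $1,449,115.21… = $2,259,044.30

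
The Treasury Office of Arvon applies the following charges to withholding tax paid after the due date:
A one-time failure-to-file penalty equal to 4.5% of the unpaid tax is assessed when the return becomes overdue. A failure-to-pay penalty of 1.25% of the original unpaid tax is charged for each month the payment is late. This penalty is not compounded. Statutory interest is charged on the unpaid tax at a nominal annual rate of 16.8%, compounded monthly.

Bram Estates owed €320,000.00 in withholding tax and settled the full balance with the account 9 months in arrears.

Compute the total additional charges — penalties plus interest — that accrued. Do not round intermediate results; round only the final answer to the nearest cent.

Failure-to-file penalty: 4.5% × €320,000.00 = €14,400.00
Failure-to-pay penalty = 1.25% × €320,000.00 × 9 mo = €36,000.00
Interest (16.8%/yr ÷ 12 = 1.4%/month): €320,000.00 × ((1 + 0.014)^9 − 1) = €42,653.2495…
Penalties + interest = €50,400.0000 + €42,653.2495… = €93,053.25

€93,053.25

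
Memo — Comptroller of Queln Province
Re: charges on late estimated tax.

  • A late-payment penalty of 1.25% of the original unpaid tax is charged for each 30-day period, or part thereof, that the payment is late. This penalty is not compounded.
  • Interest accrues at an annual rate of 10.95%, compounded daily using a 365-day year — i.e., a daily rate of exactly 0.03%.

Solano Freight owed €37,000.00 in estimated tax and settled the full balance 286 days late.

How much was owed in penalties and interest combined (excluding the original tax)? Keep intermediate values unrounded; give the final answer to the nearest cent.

Penalty periods: ⌈286/30⌉ = 10; penalty = 10 × 1.25% × €37,000.00 = €4,625.00
Interest: €37,000.00 × ((1 + 0.0003)^286 − 1) = €37,000.00 × 0.08957437… = €3,314.2516…
Penalties + interest = €4,625.0000 + €3,314.2516… = €7,939.25

€7,939.25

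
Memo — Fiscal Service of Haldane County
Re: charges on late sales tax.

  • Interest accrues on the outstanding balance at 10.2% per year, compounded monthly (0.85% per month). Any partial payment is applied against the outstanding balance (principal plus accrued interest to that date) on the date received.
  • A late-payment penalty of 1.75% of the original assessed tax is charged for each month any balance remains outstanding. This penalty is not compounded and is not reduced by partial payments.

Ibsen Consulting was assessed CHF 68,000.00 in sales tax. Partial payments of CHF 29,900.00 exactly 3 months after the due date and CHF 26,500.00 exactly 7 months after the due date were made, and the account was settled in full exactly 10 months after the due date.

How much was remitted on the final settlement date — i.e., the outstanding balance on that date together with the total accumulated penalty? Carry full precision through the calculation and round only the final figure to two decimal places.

Balance at month 3: CHF 68,000.0000 × (1 + 0.0085)^3 = CHF 69,748.7808…
After CHF 29,900.00 payment: CHF 69,748.7808… − CHF 29,900.00 = CHF 39,848.7808…
Balance at month 7: CHF 39,848.7808… × (1 + 0.0085)^4 = CHF 41,221.0118…
After CHF 26,500.00 payment: CHF 41,221.0118… − CHF 26,500.00 = CHF 14,721.0118…
Balance at month 10: CHF 14,721.0118… × (1 + 0.0085)^3 = CHF 15,099.5975…
Penalty: 10 × 1.75% × CHF 68,000.00 = CHF 11,900.00
Final settlement = outstanding balance + penalty = CHF 15,099.5975… + CHF 11,900.00 = CHF 26,999.60

CHF 26,999.60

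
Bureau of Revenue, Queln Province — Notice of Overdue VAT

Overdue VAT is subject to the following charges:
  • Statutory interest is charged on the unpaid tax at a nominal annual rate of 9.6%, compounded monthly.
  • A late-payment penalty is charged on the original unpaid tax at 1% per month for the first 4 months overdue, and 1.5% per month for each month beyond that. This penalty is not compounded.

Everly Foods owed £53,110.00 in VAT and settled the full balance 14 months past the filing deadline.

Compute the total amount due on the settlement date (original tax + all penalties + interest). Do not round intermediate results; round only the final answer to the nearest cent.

£69,468.65

Penalty, months 1–4: 4 × 1% × £53,110.00 = £2,124.40
Penalty, months 5–14: 10 × 1.5% × £53,110.00 = £7,966.50
Interest (9.6%/yr ÷ 12 = 0.8%/month): £53,110.00 × ((1 + 0.008)^14 − 1) = £6,267.7519…
Total = £53,110.00 + £10,090.9000 + £6,267.7519… = £69,468.65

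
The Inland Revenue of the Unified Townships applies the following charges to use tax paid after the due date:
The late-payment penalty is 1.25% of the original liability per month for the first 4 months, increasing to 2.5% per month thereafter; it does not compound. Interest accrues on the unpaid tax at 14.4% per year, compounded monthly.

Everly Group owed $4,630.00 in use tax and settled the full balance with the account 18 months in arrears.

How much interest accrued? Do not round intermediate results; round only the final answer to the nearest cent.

$1,108.92

Interest (14.4%/yr ÷ 12 = 1.2%/month): $4,630.00 × ((1 + 0.012)^18 − 1) = $1,108.9206…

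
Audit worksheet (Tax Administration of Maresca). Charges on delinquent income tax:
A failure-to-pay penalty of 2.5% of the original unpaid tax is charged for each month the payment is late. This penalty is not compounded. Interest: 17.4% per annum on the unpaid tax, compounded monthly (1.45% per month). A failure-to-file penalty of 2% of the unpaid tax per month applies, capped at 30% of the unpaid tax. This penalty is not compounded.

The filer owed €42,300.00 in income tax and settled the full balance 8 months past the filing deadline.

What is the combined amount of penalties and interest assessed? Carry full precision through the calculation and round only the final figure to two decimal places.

Failure-to-file: 8 × 2% × €42,300.00 = €6,768.00 (under the 30% cap)
Failure-to-pay penalty = 2.5% × €42,300.00 × 8 mo = €8,460.00
Interest: €42,300.00 × ((1 + 0.0145)^8 − 1) = €42,300.00 × 0.1220609… = €5,163.1741…
Penalties + interest = €15,228.0000 + €5,163.1741… = €20,391.17

€20,391.17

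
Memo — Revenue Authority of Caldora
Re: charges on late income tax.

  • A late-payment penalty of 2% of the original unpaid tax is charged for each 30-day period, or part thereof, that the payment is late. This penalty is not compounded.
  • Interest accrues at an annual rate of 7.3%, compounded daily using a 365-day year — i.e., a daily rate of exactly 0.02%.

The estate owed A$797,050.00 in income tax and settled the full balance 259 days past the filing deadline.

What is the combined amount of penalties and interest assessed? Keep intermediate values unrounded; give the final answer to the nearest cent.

Penalty periods: ⌈259/30⌉ = 9; penalty = 9 × 2% × A$797,050.00 = A$143,469.00
Interest: A$797,050.00 × ((1 + 0.0002)^259 − 1) = A$797,050.00 × 0.05315963… = A$42,370.8861…
Penalties + interest = A$143,469.0000 + A$42,370.8861… = A$185,839.89

A$185,839.89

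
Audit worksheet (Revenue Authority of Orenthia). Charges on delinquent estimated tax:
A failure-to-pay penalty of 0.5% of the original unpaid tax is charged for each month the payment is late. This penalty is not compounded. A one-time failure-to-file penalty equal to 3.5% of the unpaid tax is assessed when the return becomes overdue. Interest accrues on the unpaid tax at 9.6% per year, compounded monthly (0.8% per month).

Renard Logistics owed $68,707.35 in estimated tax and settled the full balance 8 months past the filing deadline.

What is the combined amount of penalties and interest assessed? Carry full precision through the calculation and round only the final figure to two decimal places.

Failure-to-file penalty: 3.5% × $68,707.35 = $2,404.76…
Failure-to-pay penalty: 8 × 0.5% × $68,707.35 = $2,748.29…
Interest: $68,707.35 × ((1 + 0.008)^8 − 1) = $68,707.35 × 0.0658210… = $4,522.3838…
Penalties + interest = $5,153.0513… + $4,522.3838… = $9,675.44

$9,675.44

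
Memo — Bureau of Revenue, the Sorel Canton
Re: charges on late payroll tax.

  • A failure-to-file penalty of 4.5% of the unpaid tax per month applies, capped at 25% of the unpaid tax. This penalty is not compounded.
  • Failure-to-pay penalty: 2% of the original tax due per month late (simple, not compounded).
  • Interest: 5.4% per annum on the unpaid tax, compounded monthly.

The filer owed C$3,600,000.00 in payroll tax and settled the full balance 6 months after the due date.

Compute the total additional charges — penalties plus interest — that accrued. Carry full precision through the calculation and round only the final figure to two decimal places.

C$1,430,300.08

Failure-to-file: 6 × 4.5% × C$3,600,000.00 = C$972,000.00, capped at 25% × C$3,600,000.00 = C$900,000.00
Failure-to-pay penalty: 6 × 2% × C$3,600,000.00 = C$432,000.00
Interest (5.4%/yr ÷ 12 = 0.45%/month): C$3,600,000.00 × ((1 + 0.0045)^6 − 1) = C$98,300.0832…
Penalties + interest = C$1,332,000.0000 + C$98,300.0832… = C$1,430,300.08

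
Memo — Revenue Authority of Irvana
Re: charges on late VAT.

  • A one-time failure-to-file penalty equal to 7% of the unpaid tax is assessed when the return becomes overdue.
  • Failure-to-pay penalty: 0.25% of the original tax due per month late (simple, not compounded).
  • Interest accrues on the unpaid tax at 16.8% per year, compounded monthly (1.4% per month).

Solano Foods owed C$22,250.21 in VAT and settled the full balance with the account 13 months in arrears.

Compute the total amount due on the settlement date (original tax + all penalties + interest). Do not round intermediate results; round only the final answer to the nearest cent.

Failure-to-file penalty: 7% × C$22,250.21 = C$1,557.51…
Failure-to-pay penalty = 0.25% × C$22,250.21 × 13 mo = C$723.13…
Interest: C$22,250.21 × ((1 + 0.014)^13 − 1) = C$22,250.21 × 0.1981010… = C$4,407.7879…
Total = C$22,250.21 + C$2,280.6465… + C$4,407.7879… = C$28,938.64

C$28,938.64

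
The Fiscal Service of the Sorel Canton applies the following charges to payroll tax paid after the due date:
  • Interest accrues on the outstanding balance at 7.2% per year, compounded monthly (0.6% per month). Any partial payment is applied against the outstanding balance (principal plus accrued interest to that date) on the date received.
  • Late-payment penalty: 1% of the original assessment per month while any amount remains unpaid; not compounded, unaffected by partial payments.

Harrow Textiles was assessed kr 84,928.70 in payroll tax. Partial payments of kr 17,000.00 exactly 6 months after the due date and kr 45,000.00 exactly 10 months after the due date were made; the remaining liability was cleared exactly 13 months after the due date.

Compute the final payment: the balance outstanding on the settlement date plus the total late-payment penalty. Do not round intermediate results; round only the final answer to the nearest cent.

kr 39,295.82

Balance at month 6: kr 84,928.7000 × (1 + 0.006)^6 = kr 88,032.3632…
After kr 17,000.00 payment: kr 88,032.3632… − kr 17,000.00 = kr 71,032.3632…
Balance at month 10: kr 71,032.3632… × (1 + 0.006)^4 = kr 72,752.5444…
After kr 45,000.00 payment: kr 72,752.5444… − kr 45,000.00 = kr 27,752.5444…
Balance at month 13: kr 27,752.5444… × (1 + 0.006)^3 = kr 28,255.0935…
Penalty: 13 × 1% × kr 84,928.70 = kr 11,040.73…
Final settlement = outstanding balance + penalty = kr 28,255.0935… + kr 11,040.73… = kr 39,295.82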